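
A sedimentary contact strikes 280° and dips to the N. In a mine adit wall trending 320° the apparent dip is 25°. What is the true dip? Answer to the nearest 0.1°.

36.0°

β = acute angle between strike 280° and section 320° = 40°.
tan δ = tan α / sin β = tan 25° / sin 40° = 0.4663 / 0.6428 = 0.7254
true dip = arctan 0.7254 = 35.96°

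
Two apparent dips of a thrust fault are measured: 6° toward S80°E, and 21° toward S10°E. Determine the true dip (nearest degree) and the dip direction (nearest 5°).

true dip 21°, dip direction 175°

Represent each trace as a vector plunging at its apparent dip toward its trend (east-north-up frame): v₁ = (0.979, -0.173, -0.105), v₂ = (0.162, -0.919, -0.358).
Cross product v₁ × v₂ gives the pole to the plane: n ∝ (0.034, -0.334, 0.872).
tan δ = √(n_x²+n_y²)/n_z = 0.336/0.872, so δ = 21.1°.
The horizontal component of n points toward azimuth atan2(n_x, n_y) = 174°, the dip direction.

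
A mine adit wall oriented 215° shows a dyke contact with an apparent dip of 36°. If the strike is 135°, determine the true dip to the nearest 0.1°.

β = acute angle between strike 135° and section 215° = 80°.
tan δ = tan α / sin β = tan 36° / sin 80° = 0.7265 / 0.9848 = 0.7378
δ = arctan(0.7378) = 36.42°

36.4°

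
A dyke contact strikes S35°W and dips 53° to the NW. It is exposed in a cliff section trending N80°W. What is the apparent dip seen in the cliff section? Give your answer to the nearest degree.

The section lies 65° from the strike.
tan(apparent dip) = tan 53° · sin 65° = 1.2027
α = arctan(1.2027) = 50.26°

50°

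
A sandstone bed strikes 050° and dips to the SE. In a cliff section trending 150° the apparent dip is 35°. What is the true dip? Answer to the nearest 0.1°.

β = acute angle between strike 050° and section 150° = 80°.
tan δ = tan α / sin β = tan 35° / sin 80° = 0.7002 / 0.9848 = 0.7110
δ = arctan(0.7110) = 35.41°

35.4°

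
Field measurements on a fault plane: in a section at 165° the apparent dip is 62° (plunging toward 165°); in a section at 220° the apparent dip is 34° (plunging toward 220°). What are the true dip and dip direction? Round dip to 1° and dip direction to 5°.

Each apparent-dip line lies in the plane. As unit vectors (x east, y north, z up), v₁ plunges 62°→165° and v₂ plunges 34°→220°.
n = v₁ × v₂ = (0.307, -0.538, 0.319) (taken with n_z > 0).
Dip δ = arctan(|n_h|/n_z) = arctan(0.620/0.319) = 62.8°.
Dip direction = azimuth of (n_x, n_y) = atan2(0.307, -0.538) = 150°.

true dip 63°, dip direction 150°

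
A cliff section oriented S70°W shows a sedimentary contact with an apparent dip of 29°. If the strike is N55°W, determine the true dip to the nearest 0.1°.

34.1°

β = acute angle between strike N55°W and section S70°W = 55°.
tan δ = tan α / sin β = tan 29° / sin 55° = 0.5543 / 0.8192 = 0.6767
δ = arctan(0.6767) = 34.09°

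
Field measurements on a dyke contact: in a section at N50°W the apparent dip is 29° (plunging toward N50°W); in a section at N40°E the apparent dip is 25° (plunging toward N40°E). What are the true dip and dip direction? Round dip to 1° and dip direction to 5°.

The two traces are lines in the plane: v₁ = (sin 310°·cos 29°, cos 310°·cos 29°, −sin 29°), v₂ = (sin 40°·cos 25°, cos 40°·cos 25°, −sin 25°).
Cross product v₁ × v₂ gives the pole to the plane: n ∝ (-0.099, 0.566, 0.793).
Dip δ = arctan(|n_h|/n_z) = arctan(0.574/0.793) = 35.9°.
Dip direction = azimuth of (n_x, n_y) = atan2(-0.099, 0.566) = 350°.

true dip 36°, dip direction 350°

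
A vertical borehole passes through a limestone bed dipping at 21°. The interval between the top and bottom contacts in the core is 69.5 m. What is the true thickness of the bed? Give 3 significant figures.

True thickness t = h · cos(dip) = 69.5 × cos 21°
t = 69.5 × 0.9336 = 64.884 m

64.9 m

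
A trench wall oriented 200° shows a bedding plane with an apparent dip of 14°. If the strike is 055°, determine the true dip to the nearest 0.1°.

23.5°

β = acute angle between strike 055° and section 200° = 35°.
tan(true dip) = tan 14° / sin 35° = 0.4347
δ = arctan(0.4347) = 23.49°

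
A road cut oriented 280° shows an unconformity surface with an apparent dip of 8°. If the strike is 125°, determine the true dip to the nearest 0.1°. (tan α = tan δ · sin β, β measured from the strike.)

18.4°

The section is 25° from the strike.
tan(true dip) = tan 8° / sin 25° = 0.3325
true dip = arctan 0.3325 = 18.39°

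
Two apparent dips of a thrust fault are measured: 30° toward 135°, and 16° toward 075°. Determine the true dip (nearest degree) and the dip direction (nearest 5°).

The two traces are lines in the plane: v₁ = (sin 135°·cos 30°, cos 135°·cos 30°, −sin 30°), v₂ = (sin 75°·cos 16°, cos 75°·cos 16°, −sin 16°).
Cross product v₁ × v₂ gives the pole to the plane: n ∝ (0.293, -0.295, 0.721).
True dip = arccos(n_z / |n|) = arccos(0.8660) = 30.0°.
The horizontal component of n points toward azimuth atan2(n_x, n_y) = 135°, the dip direction.

true dip 30°, dip direction 135°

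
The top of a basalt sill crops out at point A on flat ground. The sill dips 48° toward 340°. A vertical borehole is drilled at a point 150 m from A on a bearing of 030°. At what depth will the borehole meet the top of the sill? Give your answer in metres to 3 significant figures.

The hole lies 50° from the dip direction, so the down-dip offset is 150 × cos 50° = 96.42 m.
Depth = down-dip offset × tan(dip) = 96.42 × tan 48° = 96.42 × 1.1106
Depth = 107.08 m

107 m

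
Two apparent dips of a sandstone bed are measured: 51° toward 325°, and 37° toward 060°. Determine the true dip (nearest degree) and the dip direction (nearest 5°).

true dip 56°, dip direction 000°

Represent each trace as a vector plunging at its apparent dip toward its trend (east-north-up frame): v₁ = (-0.361, 0.516, -0.777), v₂ = (0.692, 0.399, -0.602).
The plane normal is n = v₁ × v₂ ∝ (-0.000, 0.755, 0.501).
Dip δ = arctan(|n_h|/n_z) = arctan(0.755/0.501) = 56.4°.
The horizontal component of n points toward azimuth atan2(n_x, n_y) = 360°, the dip direction.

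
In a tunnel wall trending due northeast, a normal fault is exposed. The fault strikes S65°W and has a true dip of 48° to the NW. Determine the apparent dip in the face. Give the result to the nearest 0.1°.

The section lies 20° from the strike.
tan α = tan 48° × sin 20° = 1.1106 × 0.3420 = 0.3799
apparent dip = arctan 0.3799 = 20.80°

20.8°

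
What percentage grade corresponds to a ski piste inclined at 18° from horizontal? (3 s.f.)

grade % = 100 × tan 18° = 100 × 0.3249

32.5%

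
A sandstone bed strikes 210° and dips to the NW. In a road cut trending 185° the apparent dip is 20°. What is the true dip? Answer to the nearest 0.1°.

The section is 25° from the strike.
tan(true dip) = tan 20° / sin 25° = 0.8612
δ = arctan(0.8612) = 40.74°

40.7°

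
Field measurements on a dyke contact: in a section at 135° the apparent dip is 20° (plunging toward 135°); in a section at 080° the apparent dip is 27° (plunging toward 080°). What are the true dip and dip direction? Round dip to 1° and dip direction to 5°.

true dip 27°, dip direction 090°

The two traces are lines in the plane: v₁ = (sin 135°·cos 20°, cos 135°·cos 20°, −sin 20°), v₂ = (sin 80°·cos 27°, cos 80°·cos 27°, −sin 27°).
Cross product v₁ × v₂ gives the pole to the plane: n ∝ (0.355, 0.002, 0.686).
Dip δ = arctan(|n_h|/n_z) = arctan(0.355/0.686) = 27.3°.
The horizontal component of n points toward azimuth atan2(n_x, n_y) = 90°, the dip direction.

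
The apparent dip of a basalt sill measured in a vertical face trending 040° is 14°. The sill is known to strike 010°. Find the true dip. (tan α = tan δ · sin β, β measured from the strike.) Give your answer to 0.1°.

26.5°

β = acute angle between strike 010° and section 040° = 30°.
tan δ = tan α / sin β = tan 14° / sin 30° = 0.2493 / 0.5000 = 0.4987
δ = arctan(0.4987) = 26.50°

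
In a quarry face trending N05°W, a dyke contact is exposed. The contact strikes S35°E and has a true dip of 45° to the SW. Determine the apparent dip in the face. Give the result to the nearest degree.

Angle between strike (S35°E) and section (N05°W): β = 30°.
tan α = tan 45° × sin 30° = 1.0000 × 0.5000 = 0.5000
apparent dip = arctan 0.5000 = 26.57°

27°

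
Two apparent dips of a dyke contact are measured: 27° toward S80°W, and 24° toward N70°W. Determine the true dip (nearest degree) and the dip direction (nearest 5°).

Each apparent-dip line lies in the plane. As unit vectors (x east, y north, z up), v₁ plunges 27°→S80°W and v₂ plunges 24°→N70°W.
n = v₁ × v₂ = (-0.205, -0.033, 0.407) (taken with n_z > 0).
tan δ = √(n_x²+n_y²)/n_z = 0.207/0.407, so δ = 27.0°.
The horizontal component of n points toward azimuth atan2(n_x, n_y) = 261°, the dip direction.

true dip 27°, dip direction 260°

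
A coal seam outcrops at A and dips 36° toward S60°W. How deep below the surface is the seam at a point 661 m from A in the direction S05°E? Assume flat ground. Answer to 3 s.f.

203 m

The hole lies 65° from the dip direction, so the down-dip offset is 661 × cos 65° = 279.35 m.
Depth = down-dip offset × tan(dip) = 279.35 × tan 36° = 279.35 × 0.7265
Depth = 202.96 m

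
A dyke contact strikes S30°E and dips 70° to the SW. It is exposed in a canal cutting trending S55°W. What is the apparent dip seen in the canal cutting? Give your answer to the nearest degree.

Angle between strike (S30°E) and section (S55°W): β = 85°.
tan(apparent dip) = tan 70° · sin 85° = 2.7370
α = arctan(2.7370) = 69.93°

70°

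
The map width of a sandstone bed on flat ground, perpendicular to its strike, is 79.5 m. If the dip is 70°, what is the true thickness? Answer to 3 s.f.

74.7 m

True thickness t = w · sin(dip) = 79.5 × sin 70°
t = 79.5 × 0.9397 = 74.706 m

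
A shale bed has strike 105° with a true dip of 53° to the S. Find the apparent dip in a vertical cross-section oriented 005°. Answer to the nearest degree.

The strike is 105° and the section trends 005°; the acute angle between them is β = 80°.
tan α = tan 53° × sin 80° = 1.3270 × 0.9848 = 1.3069
apparent dip = arctan 1.3069 = 52.58°

53°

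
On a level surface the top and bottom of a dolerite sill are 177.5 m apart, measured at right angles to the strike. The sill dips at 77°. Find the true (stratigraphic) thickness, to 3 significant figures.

True thickness t = w · sin(dip) = 177.5 × sin 77°
t = 177.5 × 0.9744 = 172.951 m

173 m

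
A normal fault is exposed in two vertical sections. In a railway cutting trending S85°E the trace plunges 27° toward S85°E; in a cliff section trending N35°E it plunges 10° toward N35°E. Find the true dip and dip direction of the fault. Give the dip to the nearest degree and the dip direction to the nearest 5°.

true dip 27°, dip direction 105°

Represent each trace as a vector plunging at its apparent dip toward its trend (east-north-up frame): v₁ = (0.888, -0.078, -0.454), v₂ = (0.565, 0.807, -0.174).
The plane normal is n = v₁ × v₂ ∝ (0.380, -0.102, 0.760).
tan δ = √(n_x²+n_y²)/n_z = 0.393/0.760, so δ = 27.4°.
The horizontal component of n points toward azimuth atan2(n_x, n_y) = 105°, the dip direction.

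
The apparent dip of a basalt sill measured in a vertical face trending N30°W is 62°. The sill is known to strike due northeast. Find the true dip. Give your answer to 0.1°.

62.8°

The section is 75° from the strike.
tan δ = tan α / sin β = tan 62° / sin 75° = 1.8807 / 0.9659 = 1.9471
δ = arctan(1.9471) = 62.82°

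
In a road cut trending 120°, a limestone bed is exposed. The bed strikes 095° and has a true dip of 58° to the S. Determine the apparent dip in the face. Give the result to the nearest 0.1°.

The strike is 095° and the section trends 120°; the acute angle between them is β = 25°.
tan α = tan 58° × sin 25° = 1.6003 × 0.4226 = 0.6763
apparent dip = arctan 0.6763 = 34.07°

34.1°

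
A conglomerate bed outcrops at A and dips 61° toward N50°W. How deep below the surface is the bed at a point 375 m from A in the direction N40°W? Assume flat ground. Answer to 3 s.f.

666 m

The hole lies 10° from the dip direction, so the down-dip offset is 375 × cos 10° = 369.30 m.
Depth = down-dip offset × tan(dip) = 369.30 × tan 61° = 369.30 × 1.8040
Depth = 666.24 m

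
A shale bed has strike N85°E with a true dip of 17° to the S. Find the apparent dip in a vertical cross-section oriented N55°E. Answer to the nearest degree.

9°

Angle between strike (N85°E) and section (N55°E): β = 30°.
tan(apparent dip) = tan 17° · sin 30° = 0.1529
apparent dip = arctan 0.1529 = 8.69°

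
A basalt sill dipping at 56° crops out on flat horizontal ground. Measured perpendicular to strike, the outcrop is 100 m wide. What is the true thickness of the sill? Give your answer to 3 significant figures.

82.9 m

True thickness t = w · sin(dip) = 100 × sin 56°
t = 100 × 0.8290 = 82.904 m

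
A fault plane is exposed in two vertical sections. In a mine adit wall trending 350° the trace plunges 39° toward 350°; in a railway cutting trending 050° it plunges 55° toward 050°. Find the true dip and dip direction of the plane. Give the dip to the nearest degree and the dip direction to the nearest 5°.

true dip 55°, dip direction 045°

Represent each trace as a vector plunging at its apparent dip toward its trend (east-north-up frame): v₁ = (-0.135, 0.765, -0.629), v₂ = (0.439, 0.369, -0.819).
Cross product v₁ × v₂ gives the pole to the plane: n ∝ (0.395, 0.387, 0.386).
Dip δ = arctan(|n_h|/n_z) = arctan(0.553/0.386) = 55.1°.
Dip direction = azimuth of (n_x, n_y) = atan2(0.395, 0.387) = 46°.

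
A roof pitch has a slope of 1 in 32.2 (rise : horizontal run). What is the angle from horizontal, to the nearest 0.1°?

1.8°

tan θ = 1/32.2 = 0.0311
θ = arctan(0.0311) = 1.78°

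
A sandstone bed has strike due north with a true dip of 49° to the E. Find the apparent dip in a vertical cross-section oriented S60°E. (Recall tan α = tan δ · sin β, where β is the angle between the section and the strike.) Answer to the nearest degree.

The section lies 60° from the strike.
tan α = tan 49° × sin 60° = 1.1504 × 0.8660 = 0.9962
apparent dip = arctan 0.9962 = 44.89°

45°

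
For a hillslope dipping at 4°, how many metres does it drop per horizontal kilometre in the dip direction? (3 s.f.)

69.9 m

drop per km = 1000 × tan 4° = 1000 × 0.0699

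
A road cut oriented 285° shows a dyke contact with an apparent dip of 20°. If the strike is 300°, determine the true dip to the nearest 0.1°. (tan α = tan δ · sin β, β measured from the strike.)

The section is 15° from the strike.
tan δ = tan α / sin β = tan 20° / sin 15° = 0.3640 / 0.2588 = 1.4063
δ = arctan(1.4063) = 54.58°

54.6°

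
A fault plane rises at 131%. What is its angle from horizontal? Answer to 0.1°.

tan θ = 131/100 = 1.3100
θ = arctan(1.3100) = 52.64°

52.6°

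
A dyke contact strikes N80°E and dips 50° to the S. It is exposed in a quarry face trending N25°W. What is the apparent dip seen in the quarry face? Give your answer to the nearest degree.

49°

The section lies 75° from the strike.
tan(apparent dip) = tan 50° · sin 75° = 1.1511
α = arctan(1.1511) = 49.02°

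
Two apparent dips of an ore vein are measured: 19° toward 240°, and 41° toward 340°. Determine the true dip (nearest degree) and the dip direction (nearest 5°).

Each apparent-dip line lies in the plane. As unit vectors (x east, y north, z up), v₁ plunges 19°→240° and v₂ plunges 41°→340°.
The plane normal is n = v₁ × v₂ ∝ (-0.541, 0.453, 0.703).
Dip δ = arctan(|n_h|/n_z) = arctan(0.706/0.703) = 45.1°.
Dip direction = azimuth of (n_x, n_y) = atan2(-0.541, 0.453) = 310°.

true dip 45°, dip direction 310°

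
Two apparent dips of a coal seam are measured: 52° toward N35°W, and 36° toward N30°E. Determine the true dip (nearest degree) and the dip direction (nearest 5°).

Represent each trace as a vector plunging at its apparent dip toward its trend (east-north-up frame): v₁ = (-0.353, 0.504, -0.788), v₂ = (0.405, 0.701, -0.588).
Cross product v₁ × v₂ gives the pole to the plane: n ∝ (-0.256, 0.526, 0.451).
True dip = arccos(n_z / |n|) = arccos(0.6108) = 52.4°.
The horizontal component of n points toward azimuth atan2(n_x, n_y) = 334°, the dip direction.

true dip 52°, dip direction 335°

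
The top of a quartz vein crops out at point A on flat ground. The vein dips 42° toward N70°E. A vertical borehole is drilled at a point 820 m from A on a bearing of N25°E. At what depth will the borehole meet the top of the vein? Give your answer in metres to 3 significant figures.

522 m

The hole lies 45° from the dip direction, so the down-dip offset is 820 × cos 45° = 579.83 m.
Depth = down-dip offset × tan(dip) = 579.83 × tan 42° = 579.83 × 0.9004
Depth = 522.08 m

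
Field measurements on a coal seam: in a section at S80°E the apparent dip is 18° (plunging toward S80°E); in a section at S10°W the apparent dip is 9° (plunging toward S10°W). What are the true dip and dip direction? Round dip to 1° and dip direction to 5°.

The two traces are lines in the plane: v₁ = (sin 100°·cos 18°, cos 100°·cos 18°, −sin 18°), v₂ = (sin 190°·cos 9°, cos 190°·cos 9°, −sin 9°).
Cross product v₁ × v₂ gives the pole to the plane: n ∝ (0.275, -0.200, 0.939).
Dip δ = arctan(|n_h|/n_z) = arctan(0.340/0.939) = 19.9°.
Dip direction = azimuth of (n_x, n_y) = atan2(0.275, -0.200) = 126°.

true dip 20°, dip direction 125°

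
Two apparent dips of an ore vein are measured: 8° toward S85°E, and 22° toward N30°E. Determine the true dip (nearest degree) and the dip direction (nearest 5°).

true dip 22°, dip direction 025°

The two traces are lines in the plane: v₁ = (sin 95°·cos 8°, cos 95°·cos 8°, −sin 8°), v₂ = (sin 30°·cos 22°, cos 30°·cos 22°, −sin 22°).
n = v₁ × v₂ = (0.144, 0.305, 0.832) (taken with n_z > 0).
True dip = arccos(n_z / |n|) = arccos(0.9267) = 22.1°.
Dip direction = azimuth of (n_x, n_y) = atan2(0.144, 0.305) = 25°.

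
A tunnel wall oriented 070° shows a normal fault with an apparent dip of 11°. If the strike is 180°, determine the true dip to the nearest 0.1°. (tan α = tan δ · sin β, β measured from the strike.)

β = acute angle between strike 180° and section 070° = 70°.
tan(true dip) = tan 11° / sin 70° = 0.2069
true dip = arctan 0.2069 = 11.69°

11.7°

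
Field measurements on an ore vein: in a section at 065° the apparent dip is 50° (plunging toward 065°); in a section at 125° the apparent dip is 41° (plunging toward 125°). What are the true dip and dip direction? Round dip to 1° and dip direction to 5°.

true dip 51°, dip direction 080°

The two traces are lines in the plane: v₁ = (sin 65°·cos 50°, cos 65°·cos 50°, −sin 50°), v₂ = (sin 125°·cos 41°, cos 125°·cos 41°, −sin 41°).
Cross product v₁ × v₂ gives the pole to the plane: n ∝ (0.510, 0.091, 0.420).
tan δ = √(n_x²+n_y²)/n_z = 0.518/0.420, so δ = 51.0°.
Dip direction = atan2(0.510, 0.091) = 80° (azimuth of n's horizontal projection).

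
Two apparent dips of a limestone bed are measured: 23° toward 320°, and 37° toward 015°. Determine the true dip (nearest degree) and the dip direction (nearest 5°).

true dip 37°, dip direction 015°

Represent each trace as a vector plunging at its apparent dip toward its trend (east-north-up frame): v₁ = (-0.592, 0.705, -0.391), v₂ = (0.207, 0.771, -0.602).
Cross product v₁ × v₂ gives the pole to the plane: n ∝ (0.123, 0.437, 0.602).
Dip δ = arctan(|n_h|/n_z) = arctan(0.454/0.602) = 37.0°.
Dip direction = azimuth of (n_x, n_y) = atan2(0.123, 0.437) = 16°.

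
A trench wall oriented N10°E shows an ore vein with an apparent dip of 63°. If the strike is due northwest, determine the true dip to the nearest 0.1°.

The section is 55° from the strike.
tan δ = tan α / sin β = tan 63° / sin 55° = 1.9626 / 0.8192 = 2.3959
δ = arctan(2.3959) = 67.35°

67.3°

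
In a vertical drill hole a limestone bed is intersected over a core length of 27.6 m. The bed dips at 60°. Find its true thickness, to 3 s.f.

13.8 m

True thickness t = h · cos(dip) = 27.6 × cos 60°
t = 27.6 × 0.5000 = 13.800 m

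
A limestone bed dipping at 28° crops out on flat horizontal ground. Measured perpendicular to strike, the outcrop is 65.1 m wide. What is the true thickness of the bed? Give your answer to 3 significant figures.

True thickness t = w · sin(dip) = 65.1 × sin 28°
t = 65.1 × 0.4695 = 30.563 m

30.6 m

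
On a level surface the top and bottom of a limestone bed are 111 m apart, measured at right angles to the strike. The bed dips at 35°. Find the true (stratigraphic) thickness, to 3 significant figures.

True thickness t = w · sin(dip) = 111 × sin 35°
t = 111 × 0.5736 = 63.667 m

63.7 m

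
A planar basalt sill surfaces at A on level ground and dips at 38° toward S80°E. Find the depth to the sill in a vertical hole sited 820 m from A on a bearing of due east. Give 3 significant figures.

631 m

The hole lies 10° from the dip direction, so the down-dip offset is 820 × cos 10° = 807.54 m.
Depth = down-dip offset × tan(dip) = 807.54 × tan 38° = 807.54 × 0.7813
Depth = 630.92 m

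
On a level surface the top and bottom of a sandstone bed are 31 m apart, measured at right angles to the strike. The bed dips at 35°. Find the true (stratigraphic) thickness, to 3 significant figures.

17.8 m

True thickness t = w · sin(dip) = 31 × sin 35°
t = 31 × 0.5736 = 17.781 m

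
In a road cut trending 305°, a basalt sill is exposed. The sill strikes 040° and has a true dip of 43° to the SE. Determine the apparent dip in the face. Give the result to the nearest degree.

Angle between strike (040°) and section (305°): β = 85°.
tan α = tan 43° × sin 85° = 0.9325 × 0.9962 = 0.9290
α = arctan(0.9290) = 42.89°

43°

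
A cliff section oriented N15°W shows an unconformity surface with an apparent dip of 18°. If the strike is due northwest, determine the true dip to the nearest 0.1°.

β = acute angle between strike due northwest and section N15°W = 30°.
tan(true dip) = tan 18° / sin 30° = 0.6498
δ = arctan(0.6498) = 33.02°

33.0°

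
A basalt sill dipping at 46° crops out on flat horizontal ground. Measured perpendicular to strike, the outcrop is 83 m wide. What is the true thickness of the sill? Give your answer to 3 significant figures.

59.7 m

True thickness t = w · sin(dip) = 83 × sin 46°
t = 83 × 0.7193 = 59.705 m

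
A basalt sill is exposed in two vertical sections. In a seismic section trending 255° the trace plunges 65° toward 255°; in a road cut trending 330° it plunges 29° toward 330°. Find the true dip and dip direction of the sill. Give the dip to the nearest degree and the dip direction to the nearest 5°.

true dip 65°, dip direction 255°

Represent each trace as a vector plunging at its apparent dip toward its trend (east-north-up frame): v₁ = (-0.408, -0.109, -0.906), v₂ = (-0.437, 0.757, -0.485).
Cross product v₁ × v₂ gives the pole to the plane: n ∝ (-0.740, -0.198, 0.357).
True dip = arccos(n_z / |n|) = arccos(0.4226) = 65.0°.
Dip direction = atan2(-0.740, -0.198) = 255° (azimuth of n's horizontal projection).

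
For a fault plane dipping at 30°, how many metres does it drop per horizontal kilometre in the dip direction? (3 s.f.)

577 m

drop per km = 1000 × tan 30° = 1000 × 0.5774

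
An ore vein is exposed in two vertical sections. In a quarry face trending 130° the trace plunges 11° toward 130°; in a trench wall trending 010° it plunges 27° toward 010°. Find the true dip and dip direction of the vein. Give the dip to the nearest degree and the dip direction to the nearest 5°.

The two traces are lines in the plane: v₁ = (sin 130°·cos 11°, cos 130°·cos 11°, −sin 11°), v₂ = (sin 10°·cos 27°, cos 10°·cos 27°, −sin 27°).
n = v₁ × v₂ = (0.454, 0.312, 0.757) (taken with n_z > 0).
True dip = arccos(n_z / |n|) = arccos(0.8088) = 36.0°.
Dip direction = azimuth of (n_x, n_y) = atan2(0.454, 0.312) = 56°.

true dip 36°, dip direction 055°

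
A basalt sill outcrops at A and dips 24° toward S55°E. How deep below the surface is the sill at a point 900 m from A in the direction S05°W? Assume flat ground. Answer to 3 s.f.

The hole lies 60° from the dip direction, so the down-dip offset is 900 × cos 60° = 450.00 m.
Depth = down-dip offset × tan(dip) = 450.00 × tan 24° = 450.00 × 0.4452
Depth = 200.35 m

200 m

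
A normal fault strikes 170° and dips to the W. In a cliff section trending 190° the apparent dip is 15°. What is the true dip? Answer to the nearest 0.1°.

38.1°

The section is 20° from the strike.
tan δ = tan α / sin β = tan 15° / sin 20° = 0.2679 / 0.3420 = 0.7834
true dip = arctan 0.7834 = 38.08°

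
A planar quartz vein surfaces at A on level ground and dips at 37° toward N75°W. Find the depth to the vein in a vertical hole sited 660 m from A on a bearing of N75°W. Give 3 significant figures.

The hole is directly down-dip from the outcrop, so the down-dip offset is 660 m.
Depth = down-dip offset × tan(dip) = 660.00 × tan 37° = 660.00 × 0.7536
Depth = 497.35 m

497 m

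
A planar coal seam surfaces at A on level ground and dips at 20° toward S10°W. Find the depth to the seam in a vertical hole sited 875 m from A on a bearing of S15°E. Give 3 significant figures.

The hole lies 25° from the dip direction, so the down-dip offset is 875 × cos 25° = 793.02 m.
Depth = down-dip offset × tan(dip) = 793.02 × tan 20° = 793.02 × 0.3640
Depth = 288.64 m

289 m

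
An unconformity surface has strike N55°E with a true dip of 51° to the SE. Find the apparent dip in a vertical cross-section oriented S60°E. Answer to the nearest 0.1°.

48.2°

The strike is N55°E and the section trends S60°E; the acute angle between them is β = 65°.
tan α = tan 51° × sin 65° = 1.2349 × 0.9063 = 1.1192
α = arctan(1.1192) = 48.22°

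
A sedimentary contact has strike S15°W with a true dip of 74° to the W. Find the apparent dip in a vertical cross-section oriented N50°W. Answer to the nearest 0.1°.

The strike is S15°W and the section trends N50°W; the acute angle between them is β = 65°.
tan α = tan 74° × sin 65° = 3.4874 × 0.9063 = 3.1607
α = arctan(3.1607) = 72.44°

72.4°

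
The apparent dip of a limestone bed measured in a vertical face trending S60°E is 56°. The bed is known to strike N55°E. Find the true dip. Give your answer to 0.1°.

The section is 65° from the strike.
tan δ = tan α / sin β = tan 56° / sin 65° = 1.4826 / 0.9063 = 1.6358
true dip = arctan 1.6358 = 58.56°

58.6°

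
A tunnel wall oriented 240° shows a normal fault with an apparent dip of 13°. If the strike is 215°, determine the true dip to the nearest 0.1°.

The section is 25° from the strike.
tan δ = tan α / sin β = tan 13° / sin 25° = 0.2309 / 0.4226 = 0.5463
true dip = arctan 0.5463 = 28.65°

28.6°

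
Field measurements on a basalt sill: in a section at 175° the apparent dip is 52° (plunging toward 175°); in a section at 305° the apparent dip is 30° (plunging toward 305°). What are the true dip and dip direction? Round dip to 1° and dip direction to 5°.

The two traces are lines in the plane: v₁ = (sin 175°·cos 52°, cos 175°·cos 52°, −sin 52°), v₂ = (sin 305°·cos 30°, cos 305°·cos 30°, −sin 30°).
Cross product v₁ × v₂ gives the pole to the plane: n ∝ (-0.698, -0.586, 0.408).
True dip = arccos(n_z / |n|) = arccos(0.4090) = 65.9°.
Dip direction = azimuth of (n_x, n_y) = atan2(-0.698, -0.586) = 230°.

true dip 66°, dip direction 230°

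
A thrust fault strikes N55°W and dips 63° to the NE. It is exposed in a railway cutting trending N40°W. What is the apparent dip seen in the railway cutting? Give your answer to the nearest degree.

Angle between strike (N55°W) and section (N40°W): β = 15°.
tan(apparent dip) = tan 63° · sin 15° = 0.5080
apparent dip = arctan 0.5080 = 26.93°

27°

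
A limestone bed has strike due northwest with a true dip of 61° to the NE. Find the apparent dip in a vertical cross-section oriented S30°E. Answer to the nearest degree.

25°

Angle between strike (due northwest) and section (S30°E): β = 15°.
tan(apparent dip) = tan 61° · sin 15° = 0.4669
α = arctan(0.4669) = 25.03°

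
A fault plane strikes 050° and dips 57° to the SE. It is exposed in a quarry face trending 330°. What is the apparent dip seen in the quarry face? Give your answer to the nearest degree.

57°

The strike is 050° and the section trends 330°; the acute angle between them is β = 80°.
tan(apparent dip) = tan 57° · sin 80° = 1.5165
apparent dip = arctan 1.5165 = 56.60°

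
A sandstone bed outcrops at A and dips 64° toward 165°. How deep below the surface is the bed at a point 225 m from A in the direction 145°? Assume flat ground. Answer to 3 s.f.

The hole lies 20° from the dip direction, so the down-dip offset is 225 × cos 20° = 211.43 m.
Depth = down-dip offset × tan(dip) = 211.43 × tan 64° = 211.43 × 2.0503
Depth = 433.50 m

433 m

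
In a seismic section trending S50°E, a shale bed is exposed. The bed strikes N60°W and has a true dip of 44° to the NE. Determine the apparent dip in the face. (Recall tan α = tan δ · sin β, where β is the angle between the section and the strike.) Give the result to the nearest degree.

10°

The strike is N60°W and the section trends S50°E; the acute angle between them is β = 10°.
tan(apparent dip) = tan 44° · sin 10° = 0.1677
apparent dip = arctan 0.1677 = 9.52°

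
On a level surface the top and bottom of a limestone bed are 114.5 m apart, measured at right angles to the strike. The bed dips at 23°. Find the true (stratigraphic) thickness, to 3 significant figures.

True thickness t = w · sin(dip) = 114.5 × sin 23°
t = 114.5 × 0.3907 = 44.739 m

44.7 m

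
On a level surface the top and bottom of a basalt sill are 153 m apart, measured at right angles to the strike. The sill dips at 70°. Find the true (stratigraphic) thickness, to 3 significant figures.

True thickness t = w · sin(dip) = 153 × sin 70°
t = 153 × 0.9397 = 143.773 m

144 m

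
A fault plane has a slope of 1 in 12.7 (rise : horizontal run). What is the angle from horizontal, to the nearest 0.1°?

tan θ = 1/12.7 = 0.0787
θ = arctan(0.0787) = 4.50°

4.5°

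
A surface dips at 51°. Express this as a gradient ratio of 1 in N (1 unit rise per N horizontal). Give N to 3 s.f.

1 : N means tan θ = 1/N, so N = 1/tan 51° = 1/1.2349

1 in 0.810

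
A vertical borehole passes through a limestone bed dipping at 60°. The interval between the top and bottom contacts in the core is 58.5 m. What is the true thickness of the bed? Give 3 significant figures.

True thickness t = h · cos(dip) = 58.5 × cos 60°
t = 58.5 × 0.5000 = 29.250 m

29.3 m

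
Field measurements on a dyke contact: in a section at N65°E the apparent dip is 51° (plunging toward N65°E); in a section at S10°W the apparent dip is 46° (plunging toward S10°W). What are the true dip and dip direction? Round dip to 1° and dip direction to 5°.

true dip 68°, dip direction 125°

The two traces are lines in the plane: v₁ = (sin 65°·cos 51°, cos 65°·cos 51°, −sin 51°), v₂ = (sin 190°·cos 46°, cos 190°·cos 46°, −sin 46°).
n = v₁ × v₂ = (0.723, -0.504, 0.358) (taken with n_z > 0).
Dip δ = arctan(|n_h|/n_z) = arctan(0.881/0.358) = 67.9°.
The horizontal component of n points toward azimuth atan2(n_x, n_y) = 125°, the dip direction.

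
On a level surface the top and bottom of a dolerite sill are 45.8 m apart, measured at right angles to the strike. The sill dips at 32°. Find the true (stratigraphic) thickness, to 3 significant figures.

24.3 m

True thickness t = w · sin(dip) = 45.8 × sin 32°
t = 45.8 × 0.5299 = 24.270 m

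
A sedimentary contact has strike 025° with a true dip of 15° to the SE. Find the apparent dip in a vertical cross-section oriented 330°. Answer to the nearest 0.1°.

Angle between strike (025°) and section (330°): β = 55°.
tan α = tan 15° × sin 55° = 0.2679 × 0.8192 = 0.2195
apparent dip = arctan 0.2195 = 12.38°

12.4°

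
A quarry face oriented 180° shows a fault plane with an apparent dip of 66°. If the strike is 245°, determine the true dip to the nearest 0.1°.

68.0°

β = acute angle between strike 245° and section 180° = 65°.
tan δ = tan α / sin β = tan 66° / sin 65° = 2.2460 / 0.9063 = 2.4782
δ = arctan(2.4782) = 68.03°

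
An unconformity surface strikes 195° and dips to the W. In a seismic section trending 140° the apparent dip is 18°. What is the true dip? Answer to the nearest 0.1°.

21.6°

β = acute angle between strike 195° and section 140° = 55°.
tan δ = tan α / sin β = tan 18° / sin 55° = 0.3249 / 0.8192 = 0.3967
δ = arctan(0.3967) = 21.64°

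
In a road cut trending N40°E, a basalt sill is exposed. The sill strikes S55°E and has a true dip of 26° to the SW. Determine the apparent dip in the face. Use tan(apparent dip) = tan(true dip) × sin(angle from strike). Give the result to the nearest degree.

Angle between strike (S55°E) and section (N40°E): β = 85°.
tan α = tan 26° × sin 85° = 0.4877 × 0.9962 = 0.4859
α = arctan(0.4859) = 25.91°

26°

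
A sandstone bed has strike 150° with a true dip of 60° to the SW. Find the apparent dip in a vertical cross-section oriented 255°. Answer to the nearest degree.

59°

The section lies 75° from the strike.
tan α = tan 60° × sin 75° = 1.7321 × 0.9659 = 1.6730
α = arctan(1.6730) = 59.13°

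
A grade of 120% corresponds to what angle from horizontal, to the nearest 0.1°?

tan θ = 120/100 = 1.2000
θ = arctan(1.2000) = 50.19°

50.2°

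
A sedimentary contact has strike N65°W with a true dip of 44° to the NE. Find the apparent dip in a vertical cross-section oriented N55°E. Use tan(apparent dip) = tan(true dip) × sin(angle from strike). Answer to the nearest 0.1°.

39.9°

The strike is N65°W and the section trends N55°E; the acute angle between them is β = 60°.
tan(apparent dip) = tan 44° · sin 60° = 0.8363
apparent dip = arctan 0.8363 = 39.91°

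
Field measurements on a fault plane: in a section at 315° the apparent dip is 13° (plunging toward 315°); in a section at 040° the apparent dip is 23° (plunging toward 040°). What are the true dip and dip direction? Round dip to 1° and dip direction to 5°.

Each apparent-dip line lies in the plane. As unit vectors (x east, y north, z up), v₁ plunges 13°→315° and v₂ plunges 23°→040°.
Cross product v₁ × v₂ gives the pole to the plane: n ∝ (0.111, 0.402, 0.893).
Dip δ = arctan(|n_h|/n_z) = arctan(0.417/0.893) = 25.0°.
Dip direction = azimuth of (n_x, n_y) = atan2(0.111, 0.402) = 15°.

true dip 25°, dip direction 015°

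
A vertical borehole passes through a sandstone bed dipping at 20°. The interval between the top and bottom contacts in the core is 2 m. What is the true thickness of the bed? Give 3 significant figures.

True thickness t = h · cos(dip) = 2 × cos 20°
t = 2 × 0.9397 = 1.879 m

1.88 m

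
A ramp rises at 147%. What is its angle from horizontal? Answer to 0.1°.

tan θ = 147/100 = 1.4700
θ = arctan(1.4700) = 55.77°

55.8°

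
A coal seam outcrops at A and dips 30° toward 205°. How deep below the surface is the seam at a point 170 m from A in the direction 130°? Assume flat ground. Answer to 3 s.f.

The hole lies 75° from the dip direction, so the down-dip offset is 170 × cos 75° = 44.00 m.
Depth = down-dip offset × tan(dip) = 44.00 × tan 30° = 44.00 × 0.5774
Depth = 25.40 m

25.4 m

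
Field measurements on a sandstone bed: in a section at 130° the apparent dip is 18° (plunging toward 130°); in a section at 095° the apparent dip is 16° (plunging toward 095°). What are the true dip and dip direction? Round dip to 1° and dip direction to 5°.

true dip 18°, dip direction 125°

Represent each trace as a vector plunging at its apparent dip toward its trend (east-north-up frame): v₁ = (0.729, -0.611, -0.309), v₂ = (0.958, -0.084, -0.276).
The plane normal is n = v₁ × v₂ ∝ (0.143, -0.095, 0.524).
Dip δ = arctan(|n_h|/n_z) = arctan(0.171/0.524) = 18.1°.
Dip direction = atan2(0.143, -0.095) = 124° (azimuth of n's horizontal projection).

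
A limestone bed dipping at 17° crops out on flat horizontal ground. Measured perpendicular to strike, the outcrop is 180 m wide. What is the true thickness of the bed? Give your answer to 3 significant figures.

52.6 m

True thickness t = w · sin(dip) = 180 × sin 17°
t = 180 × 0.2924 = 52.627 m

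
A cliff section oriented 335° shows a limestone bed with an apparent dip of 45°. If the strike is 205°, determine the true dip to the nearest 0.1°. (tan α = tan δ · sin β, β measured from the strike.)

52.5°

β = acute angle between strike 205° and section 335° = 50°.
tan(true dip) = tan 45° / sin 50° = 1.3054
true dip = arctan 1.3054 = 52.55°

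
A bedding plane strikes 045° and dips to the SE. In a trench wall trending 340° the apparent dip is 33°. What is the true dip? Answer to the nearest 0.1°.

35.6°

β = acute angle between strike 045° and section 340° = 65°.
tan δ = tan α / sin β = tan 33° / sin 65° = 0.6494 / 0.9063 = 0.7165
true dip = arctan 0.7165 = 35.62°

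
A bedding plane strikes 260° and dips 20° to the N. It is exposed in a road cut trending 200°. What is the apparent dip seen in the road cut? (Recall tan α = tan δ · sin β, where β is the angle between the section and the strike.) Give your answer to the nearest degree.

17°

Angle between strike (260°) and section (200°): β = 60°.
tan(apparent dip) = tan 20° · sin 60° = 0.3152
α = arctan(0.3152) = 17.50°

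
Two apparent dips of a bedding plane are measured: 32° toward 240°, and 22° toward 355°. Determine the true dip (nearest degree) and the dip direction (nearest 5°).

The two traces are lines in the plane: v₁ = (sin 240°·cos 32°, cos 240°·cos 32°, −sin 32°), v₂ = (sin 355°·cos 22°, cos 355°·cos 22°, −sin 22°).
Cross product v₁ × v₂ gives the pole to the plane: n ∝ (-0.648, 0.232, 0.713).
tan δ = √(n_x²+n_y²)/n_z = 0.689/0.713, so δ = 44.0°.
The horizontal component of n points toward azimuth atan2(n_x, n_y) = 290°, the dip direction.

true dip 44°, dip direction 290°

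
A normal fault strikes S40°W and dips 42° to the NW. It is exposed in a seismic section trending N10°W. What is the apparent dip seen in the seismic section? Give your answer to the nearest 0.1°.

34.6°

The strike is S40°W and the section trends N10°W; the acute angle between them is β = 50°.
tan α = tan 42° × sin 50° = 0.9004 × 0.7660 = 0.6897
apparent dip = arctan 0.6897 = 34.60°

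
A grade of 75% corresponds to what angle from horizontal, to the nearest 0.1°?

tan θ = 75/100 = 0.7500
θ = arctan(0.7500) = 36.87°

36.9°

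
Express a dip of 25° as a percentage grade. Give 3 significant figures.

46.6%

grade % = 100 × tan 25° = 100 × 0.4663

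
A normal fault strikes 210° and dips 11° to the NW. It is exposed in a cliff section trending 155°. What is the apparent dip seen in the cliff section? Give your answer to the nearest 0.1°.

9.0°

Angle between strike (210°) and section (155°): β = 55°.
tan(apparent dip) = tan 11° · sin 55° = 0.1592
α = arctan(0.1592) = 9.05°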